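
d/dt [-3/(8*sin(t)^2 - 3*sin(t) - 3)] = 3*(16*sin(t) - 3)*cos(t)/(-8*sin(t)^2 + 3*sin(t) + 3)^2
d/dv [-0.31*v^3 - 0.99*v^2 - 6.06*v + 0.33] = -0.93*v^2 - 1.98*v - 6.06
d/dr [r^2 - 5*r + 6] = 2*r - 5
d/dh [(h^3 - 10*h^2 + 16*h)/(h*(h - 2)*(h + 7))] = 15/(h^2 + 14*h + 49)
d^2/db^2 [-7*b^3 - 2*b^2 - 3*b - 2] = -42*b - 4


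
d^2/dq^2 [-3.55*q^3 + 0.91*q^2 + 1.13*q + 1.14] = 1.82 - 21.3*q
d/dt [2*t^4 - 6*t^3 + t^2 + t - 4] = 8*t^3 - 18*t^2 + 2*t + 1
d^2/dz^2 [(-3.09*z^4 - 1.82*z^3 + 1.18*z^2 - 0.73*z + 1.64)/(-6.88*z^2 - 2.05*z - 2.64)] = (292.526592*z^6 + 261.48816*z^5 + 414.660078*z^4 + 319.145996*z^3 - 19.643232*z^2 - 142.230144*z + 21.44132)/(325.660672*z^6 + 291.10656*z^5 + 461.628048*z^4 + 232.022485*z^3 + 177.136344*z^2 + 42.86304*z + 18.399744)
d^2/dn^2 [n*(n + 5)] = 2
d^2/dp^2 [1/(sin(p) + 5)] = (5*sin(p) + cos(p)^2 + 1)/(sin(p) + 5)^3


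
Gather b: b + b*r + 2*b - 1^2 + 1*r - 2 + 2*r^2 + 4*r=b*(r + 3) + 2*r^2 + 5*r - 3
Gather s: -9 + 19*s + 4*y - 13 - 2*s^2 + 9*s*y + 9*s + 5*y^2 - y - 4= -2*s^2 + s*(9*y + 28) + 5*y^2 + 3*y - 26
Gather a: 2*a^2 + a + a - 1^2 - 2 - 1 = 2*a^2 + 2*a - 4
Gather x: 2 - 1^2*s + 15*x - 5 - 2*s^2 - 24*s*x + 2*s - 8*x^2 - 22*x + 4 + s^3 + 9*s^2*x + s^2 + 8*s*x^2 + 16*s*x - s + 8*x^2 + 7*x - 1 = s^3 - s^2 + 8*s*x^2 + x*(9*s^2 - 8*s)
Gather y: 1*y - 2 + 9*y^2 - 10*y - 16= 9*y^2 - 9*y - 18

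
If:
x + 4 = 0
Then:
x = -4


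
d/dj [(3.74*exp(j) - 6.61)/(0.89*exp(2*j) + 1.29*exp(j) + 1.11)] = (-3.3286*exp(2*j) + 11.7658*exp(j) + 12.6783)*exp(j)/(0.7921*exp(4*j) + 2.2962*exp(3*j) + 3.6399*exp(2*j) + 2.8638*exp(j) + 1.2321)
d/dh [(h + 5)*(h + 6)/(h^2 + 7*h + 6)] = -4/(h^2 + 2*h + 1)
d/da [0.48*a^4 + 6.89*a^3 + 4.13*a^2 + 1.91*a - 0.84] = 1.92*a^3 + 20.67*a^2 + 8.26*a + 1.91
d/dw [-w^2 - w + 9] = -2*w - 1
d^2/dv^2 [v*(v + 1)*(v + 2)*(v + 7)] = 12*v^2 + 60*v + 46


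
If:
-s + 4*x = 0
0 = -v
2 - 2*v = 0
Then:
No Solution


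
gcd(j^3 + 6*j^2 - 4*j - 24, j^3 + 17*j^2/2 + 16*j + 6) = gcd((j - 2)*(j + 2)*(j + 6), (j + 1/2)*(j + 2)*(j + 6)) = j^2 + 8*j + 12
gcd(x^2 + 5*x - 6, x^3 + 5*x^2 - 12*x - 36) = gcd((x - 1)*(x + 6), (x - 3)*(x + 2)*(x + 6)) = x + 6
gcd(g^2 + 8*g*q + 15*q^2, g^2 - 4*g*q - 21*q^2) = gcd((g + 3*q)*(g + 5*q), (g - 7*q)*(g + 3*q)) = g + 3*q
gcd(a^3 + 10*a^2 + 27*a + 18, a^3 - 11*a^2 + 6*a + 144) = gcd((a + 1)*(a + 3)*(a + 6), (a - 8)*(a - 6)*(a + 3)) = a + 3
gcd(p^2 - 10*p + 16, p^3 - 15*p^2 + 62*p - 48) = p - 8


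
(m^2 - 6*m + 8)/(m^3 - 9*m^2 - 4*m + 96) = (m - 2)/(m^2 - 5*m - 24)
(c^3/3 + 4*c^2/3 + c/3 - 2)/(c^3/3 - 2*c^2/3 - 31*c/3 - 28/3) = (-c^3 - 4*c^2 - c + 6)/(-c^3 + 2*c^2 + 31*c + 28)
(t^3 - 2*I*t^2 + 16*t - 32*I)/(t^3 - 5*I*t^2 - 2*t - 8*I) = (t + 4*I)/(t + I)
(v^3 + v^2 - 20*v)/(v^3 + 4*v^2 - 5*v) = (v - 4)/(v - 1)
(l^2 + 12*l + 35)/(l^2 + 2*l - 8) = (l^2 + 12*l + 35)/(l^2 + 2*l - 8)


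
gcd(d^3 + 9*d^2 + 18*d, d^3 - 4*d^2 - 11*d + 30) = d + 3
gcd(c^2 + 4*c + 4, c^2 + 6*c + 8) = c + 2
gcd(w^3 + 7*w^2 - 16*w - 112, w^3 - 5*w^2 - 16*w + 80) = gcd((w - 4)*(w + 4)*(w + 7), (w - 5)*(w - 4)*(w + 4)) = w^2 - 16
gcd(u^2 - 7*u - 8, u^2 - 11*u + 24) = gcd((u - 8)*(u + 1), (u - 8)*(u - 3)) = u - 8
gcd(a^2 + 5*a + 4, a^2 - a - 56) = 1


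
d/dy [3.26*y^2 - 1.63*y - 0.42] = 6.52*y - 1.63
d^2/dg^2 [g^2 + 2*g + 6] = 2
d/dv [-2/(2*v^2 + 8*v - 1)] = 8*(v + 2)/(2*v^2 + 8*v - 1)^2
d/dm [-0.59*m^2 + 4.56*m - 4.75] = 4.56 - 1.18*m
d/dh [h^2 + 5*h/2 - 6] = 2*h + 5/2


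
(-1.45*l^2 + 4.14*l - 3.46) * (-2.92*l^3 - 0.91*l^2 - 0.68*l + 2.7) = 4.234*l^5 - 10.7693*l^4 + 7.3218*l^3 - 3.5816*l^2 + 13.5308*l - 9.342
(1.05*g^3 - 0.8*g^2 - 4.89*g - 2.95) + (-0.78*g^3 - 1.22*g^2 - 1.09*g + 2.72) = 0.27*g^3 - 2.02*g^2 - 5.98*g - 0.23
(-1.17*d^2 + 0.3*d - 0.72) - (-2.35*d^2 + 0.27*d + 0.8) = 1.18*d^2 + 0.03*d - 1.52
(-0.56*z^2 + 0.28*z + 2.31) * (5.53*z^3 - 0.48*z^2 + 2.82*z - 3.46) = -3.0968*z^5 + 1.8172*z^4 + 11.0607*z^3 + 1.6184*z^2 + 5.5454*z - 7.9926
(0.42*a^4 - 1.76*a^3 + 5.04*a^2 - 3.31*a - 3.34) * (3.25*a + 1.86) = 1.365*a^5 - 4.9388*a^4 + 13.1064*a^3 - 1.3831*a^2 - 17.0116*a - 6.2124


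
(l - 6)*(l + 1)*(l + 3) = l^3 - 2*l^2 - 21*l - 18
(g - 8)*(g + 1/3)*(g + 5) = g^3 - 8*g^2/3 - 41*g - 40/3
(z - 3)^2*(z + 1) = z^3 - 5*z^2 + 3*z + 9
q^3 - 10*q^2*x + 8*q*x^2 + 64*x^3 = (q - 8*x)*(q - 4*x)*(q + 2*x)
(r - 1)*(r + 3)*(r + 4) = r^3 + 6*r^2 + 5*r - 12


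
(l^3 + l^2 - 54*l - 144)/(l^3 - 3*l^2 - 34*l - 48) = (l + 6)/(l + 2)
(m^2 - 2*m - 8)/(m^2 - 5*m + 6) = (m^2 - 2*m - 8)/(m^2 - 5*m + 6)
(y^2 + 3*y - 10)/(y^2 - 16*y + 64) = (y^2 + 3*y - 10)/(y^2 - 16*y + 64)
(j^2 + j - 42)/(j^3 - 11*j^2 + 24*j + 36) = (j + 7)/(j^2 - 5*j - 6)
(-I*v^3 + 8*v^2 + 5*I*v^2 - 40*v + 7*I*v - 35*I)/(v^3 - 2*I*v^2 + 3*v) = (-I*v^2 + v*(7 + 5*I) - 35)/(v*(v - 3*I))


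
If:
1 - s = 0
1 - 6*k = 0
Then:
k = 1/6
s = 1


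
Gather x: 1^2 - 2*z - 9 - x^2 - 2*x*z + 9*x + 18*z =-x^2 + x*(9 - 2*z) + 16*z - 8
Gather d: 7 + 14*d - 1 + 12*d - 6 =26*d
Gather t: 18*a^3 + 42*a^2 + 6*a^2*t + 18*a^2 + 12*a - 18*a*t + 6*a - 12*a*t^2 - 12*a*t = 18*a^3 + 60*a^2 - 12*a*t^2 + 18*a + t*(6*a^2 - 30*a)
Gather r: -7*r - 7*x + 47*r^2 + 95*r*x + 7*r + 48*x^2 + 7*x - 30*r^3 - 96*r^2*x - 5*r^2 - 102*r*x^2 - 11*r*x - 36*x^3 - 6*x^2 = -30*r^3 + r^2*(42 - 96*x) + r*(-102*x^2 + 84*x) - 36*x^3 + 42*x^2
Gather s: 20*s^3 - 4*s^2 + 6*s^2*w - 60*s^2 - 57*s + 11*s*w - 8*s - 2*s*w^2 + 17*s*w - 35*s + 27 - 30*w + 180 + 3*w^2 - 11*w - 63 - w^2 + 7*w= 20*s^3 + s^2*(6*w - 64) + s*(-2*w^2 + 28*w - 100) + 2*w^2 - 34*w + 144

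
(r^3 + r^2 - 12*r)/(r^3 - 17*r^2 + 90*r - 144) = r*(r + 4)/(r^2 - 14*r + 48)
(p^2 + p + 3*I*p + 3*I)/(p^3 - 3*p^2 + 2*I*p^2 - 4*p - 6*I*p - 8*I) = (p + 3*I)/(p^2 + 2*p*(-2 + I) - 8*I)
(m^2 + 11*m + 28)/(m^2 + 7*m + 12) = (m + 7)/(m + 3)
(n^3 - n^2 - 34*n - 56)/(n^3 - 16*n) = (n^2 - 5*n - 14)/(n*(n - 4))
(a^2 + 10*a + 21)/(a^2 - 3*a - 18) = (a + 7)/(a - 6)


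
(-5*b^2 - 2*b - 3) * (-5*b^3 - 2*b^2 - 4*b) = 25*b^5 + 20*b^4 + 39*b^3 + 14*b^2 + 12*b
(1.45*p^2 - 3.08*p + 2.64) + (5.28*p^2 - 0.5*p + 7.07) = 6.73*p^2 - 3.58*p + 9.71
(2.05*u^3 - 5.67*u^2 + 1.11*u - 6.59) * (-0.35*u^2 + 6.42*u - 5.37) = -0.7175*u^5 + 15.1455*u^4 - 47.7984*u^3 + 39.8806*u^2 - 48.2685*u + 35.3883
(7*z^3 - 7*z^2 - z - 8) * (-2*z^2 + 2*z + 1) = -14*z^5 + 28*z^4 - 5*z^3 + 7*z^2 - 17*z - 8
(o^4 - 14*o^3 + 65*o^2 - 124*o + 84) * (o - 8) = o^5 - 22*o^4 + 177*o^3 - 644*o^2 + 1076*o - 672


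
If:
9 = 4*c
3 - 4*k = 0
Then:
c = 9/4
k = 3/4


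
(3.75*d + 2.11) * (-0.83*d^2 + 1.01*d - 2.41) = -3.1125*d^3 + 2.0362*d^2 - 6.9064*d - 5.0851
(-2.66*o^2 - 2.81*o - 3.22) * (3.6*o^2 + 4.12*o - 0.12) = -9.576*o^4 - 21.0752*o^3 - 22.85*o^2 - 12.9292*o + 0.3864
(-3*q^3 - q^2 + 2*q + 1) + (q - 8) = -3*q^3 - q^2 + 3*q - 7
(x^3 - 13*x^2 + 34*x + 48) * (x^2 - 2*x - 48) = x^5 - 15*x^4 + 12*x^3 + 604*x^2 - 1728*x - 2304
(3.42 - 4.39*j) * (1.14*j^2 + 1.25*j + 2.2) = -5.0046*j^3 - 1.5887*j^2 - 5.383*j + 7.524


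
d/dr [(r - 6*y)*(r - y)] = 2*r - 7*y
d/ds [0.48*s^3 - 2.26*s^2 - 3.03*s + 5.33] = 1.44*s^2 - 4.52*s - 3.03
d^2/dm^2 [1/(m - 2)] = 2/(m - 2)^3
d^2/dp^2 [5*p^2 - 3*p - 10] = 10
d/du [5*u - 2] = 5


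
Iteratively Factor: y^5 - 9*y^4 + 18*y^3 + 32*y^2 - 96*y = (y)*(y^4 - 9*y^3 + 18*y^2 + 32*y - 96) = y*(y - 4)*(y^3 - 5*y^2 - 2*y + 24) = y*(y - 4)*(y - 3)*(y^2 - 2*y - 8) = y*(y - 4)^2*(y - 3)*(y + 2)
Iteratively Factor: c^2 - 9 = (c - 3)*(c + 3)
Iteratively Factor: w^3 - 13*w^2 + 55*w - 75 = (w - 3)*(w^2 - 10*w + 25) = (w - 5)*(w - 3)*(w - 5)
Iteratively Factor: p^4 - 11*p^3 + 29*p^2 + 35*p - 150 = (p - 5)*(p^3 - 6*p^2 - p + 30) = (p - 5)*(p - 3)*(p^2 - 3*p - 10) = (p - 5)^2*(p - 3)*(p + 2)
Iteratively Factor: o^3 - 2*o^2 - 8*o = (o - 4)*(o^2 + 2*o) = o*(o - 4)*(o + 2)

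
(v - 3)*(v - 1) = v^2 - 4*v + 3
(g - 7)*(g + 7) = g^2 - 49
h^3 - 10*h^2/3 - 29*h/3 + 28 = (h - 4)*(h - 7/3)*(h + 3)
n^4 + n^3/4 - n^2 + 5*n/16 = n*(n - 1/2)^2*(n + 5/4)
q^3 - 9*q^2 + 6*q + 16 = (q - 8)*(q - 2)*(q + 1)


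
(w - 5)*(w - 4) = w^2 - 9*w + 20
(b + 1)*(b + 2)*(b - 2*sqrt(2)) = b^3 - 2*sqrt(2)*b^2 + 3*b^2 - 6*sqrt(2)*b + 2*b - 4*sqrt(2)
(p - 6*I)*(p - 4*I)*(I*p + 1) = I*p^3 + 11*p^2 - 34*I*p - 24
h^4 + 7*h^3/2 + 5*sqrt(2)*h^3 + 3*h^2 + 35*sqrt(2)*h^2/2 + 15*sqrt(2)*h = h*(h + 3/2)*(h + 2)*(h + 5*sqrt(2))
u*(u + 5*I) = u^2 + 5*I*u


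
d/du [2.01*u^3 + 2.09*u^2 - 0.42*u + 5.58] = 6.03*u^2 + 4.18*u - 0.42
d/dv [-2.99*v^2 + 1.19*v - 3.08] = 1.19 - 5.98*v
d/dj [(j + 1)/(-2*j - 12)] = -5/(2*(j + 6)^2)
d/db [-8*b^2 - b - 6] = -16*b - 1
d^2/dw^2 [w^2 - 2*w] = 2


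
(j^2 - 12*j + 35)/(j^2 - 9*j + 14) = (j - 5)/(j - 2)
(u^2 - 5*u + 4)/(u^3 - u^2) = (u - 4)/u^2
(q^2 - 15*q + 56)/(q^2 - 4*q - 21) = (q - 8)/(q + 3)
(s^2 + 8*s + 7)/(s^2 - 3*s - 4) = (s + 7)/(s - 4)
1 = 1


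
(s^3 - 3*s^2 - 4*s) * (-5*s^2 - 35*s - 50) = -5*s^5 - 20*s^4 + 75*s^3 + 290*s^2 + 200*s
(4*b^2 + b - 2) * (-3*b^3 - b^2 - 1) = -12*b^5 - 7*b^4 + 5*b^3 - 2*b^2 - b + 2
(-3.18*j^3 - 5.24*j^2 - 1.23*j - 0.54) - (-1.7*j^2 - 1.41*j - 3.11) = -3.18*j^3 - 3.54*j^2 + 0.18*j + 2.57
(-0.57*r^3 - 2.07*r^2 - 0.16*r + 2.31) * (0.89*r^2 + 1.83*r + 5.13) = -0.5073*r^5 - 2.8854*r^4 - 6.8546*r^3 - 8.856*r^2 + 3.4065*r + 11.8503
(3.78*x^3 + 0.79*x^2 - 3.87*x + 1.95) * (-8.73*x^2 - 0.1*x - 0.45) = -32.9994*x^5 - 7.2747*x^4 + 32.0051*x^3 - 16.992*x^2 + 1.5465*x - 0.8775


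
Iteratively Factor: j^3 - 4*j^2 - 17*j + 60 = (j + 4)*(j^2 - 8*j + 15) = (j - 5)*(j + 4)*(j - 3)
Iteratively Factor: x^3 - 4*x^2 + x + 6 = (x - 2)*(x^2 - 2*x - 3) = (x - 3)*(x - 2)*(x + 1)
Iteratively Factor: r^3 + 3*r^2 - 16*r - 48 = (r + 4)*(r^2 - r - 12) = (r + 3)*(r + 4)*(r - 4)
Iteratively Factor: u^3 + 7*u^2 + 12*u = (u + 4)*(u^2 + 3*u) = u*(u + 4)*(u + 3)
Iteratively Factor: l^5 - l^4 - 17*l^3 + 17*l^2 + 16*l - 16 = (l - 1)*(l^4 - 17*l^2 + 16) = (l - 1)*(l + 1)*(l^3 - l^2 - 16*l + 16) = (l - 4)*(l - 1)*(l + 1)*(l^2 + 3*l - 4) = (l - 4)*(l - 1)*(l + 1)*(l + 4)*(l - 1)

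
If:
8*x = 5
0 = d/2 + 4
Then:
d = -8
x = 5/8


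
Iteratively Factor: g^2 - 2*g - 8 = (g + 2)*(g - 4)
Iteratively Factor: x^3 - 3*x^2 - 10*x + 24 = (x - 2)*(x^2 - x - 12) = (x - 2)*(x + 3)*(x - 4)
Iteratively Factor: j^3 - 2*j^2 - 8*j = (j + 2)*(j^2 - 4*j) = j*(j + 2)*(j - 4)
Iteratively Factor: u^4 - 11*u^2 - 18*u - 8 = (u - 4)*(u^3 + 4*u^2 + 5*u + 2) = (u - 4)*(u + 2)*(u^2 + 2*u + 1) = (u - 4)*(u + 1)*(u + 2)*(u + 1)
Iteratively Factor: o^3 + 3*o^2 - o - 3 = (o - 1)*(o^2 + 4*o + 3) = (o - 1)*(o + 1)*(o + 3)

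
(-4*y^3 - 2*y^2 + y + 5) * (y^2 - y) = -4*y^5 + 2*y^4 + 3*y^3 + 4*y^2 - 5*y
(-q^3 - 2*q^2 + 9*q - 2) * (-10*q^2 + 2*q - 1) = 10*q^5 + 18*q^4 - 93*q^3 + 40*q^2 - 13*q + 2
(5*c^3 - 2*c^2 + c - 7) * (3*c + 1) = 15*c^4 - c^3 + c^2 - 20*c - 7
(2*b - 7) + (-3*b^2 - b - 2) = -3*b^2 + b - 9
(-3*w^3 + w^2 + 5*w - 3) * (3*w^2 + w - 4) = -9*w^5 + 28*w^3 - 8*w^2 - 23*w + 12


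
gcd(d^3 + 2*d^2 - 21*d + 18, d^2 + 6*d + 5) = 1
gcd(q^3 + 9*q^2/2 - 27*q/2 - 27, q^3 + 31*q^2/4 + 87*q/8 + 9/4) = q^2 + 15*q/2 + 9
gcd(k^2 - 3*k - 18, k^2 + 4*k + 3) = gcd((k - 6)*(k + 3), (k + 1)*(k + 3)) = k + 3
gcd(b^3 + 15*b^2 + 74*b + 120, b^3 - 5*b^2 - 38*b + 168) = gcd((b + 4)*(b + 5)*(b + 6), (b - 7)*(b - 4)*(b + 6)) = b + 6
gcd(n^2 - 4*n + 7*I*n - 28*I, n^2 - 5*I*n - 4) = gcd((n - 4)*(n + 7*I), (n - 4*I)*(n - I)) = 1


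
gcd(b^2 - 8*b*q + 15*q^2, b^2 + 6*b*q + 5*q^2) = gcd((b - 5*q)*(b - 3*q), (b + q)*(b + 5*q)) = 1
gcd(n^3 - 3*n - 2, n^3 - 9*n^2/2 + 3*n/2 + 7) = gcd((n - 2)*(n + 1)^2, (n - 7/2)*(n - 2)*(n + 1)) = n^2 - n - 2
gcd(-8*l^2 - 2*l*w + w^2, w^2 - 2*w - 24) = 1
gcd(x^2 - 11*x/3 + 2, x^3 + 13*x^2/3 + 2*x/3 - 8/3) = x - 2/3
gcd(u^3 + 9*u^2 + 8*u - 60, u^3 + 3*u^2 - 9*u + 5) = u + 5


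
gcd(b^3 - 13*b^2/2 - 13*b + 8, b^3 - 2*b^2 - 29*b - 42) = b + 2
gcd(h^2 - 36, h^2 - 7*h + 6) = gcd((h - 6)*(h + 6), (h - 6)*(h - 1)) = h - 6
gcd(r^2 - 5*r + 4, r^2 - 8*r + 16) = r - 4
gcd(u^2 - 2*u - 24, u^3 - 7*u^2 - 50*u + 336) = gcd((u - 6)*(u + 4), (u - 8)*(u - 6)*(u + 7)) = u - 6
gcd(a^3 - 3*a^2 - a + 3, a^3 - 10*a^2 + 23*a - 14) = a - 1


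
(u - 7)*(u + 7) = u^2 - 49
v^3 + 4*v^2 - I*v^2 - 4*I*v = v*(v + 4)*(v - I)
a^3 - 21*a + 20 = (a - 4)*(a - 1)*(a + 5)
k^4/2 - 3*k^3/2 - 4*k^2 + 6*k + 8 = (k/2 + 1/2)*(k - 4)*(k - 2)*(k + 2)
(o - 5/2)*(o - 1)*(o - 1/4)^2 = o^4 - 4*o^3 + 69*o^2/16 - 47*o/32 + 5/32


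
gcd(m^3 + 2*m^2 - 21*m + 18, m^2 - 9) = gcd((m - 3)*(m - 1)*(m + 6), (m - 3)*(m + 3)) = m - 3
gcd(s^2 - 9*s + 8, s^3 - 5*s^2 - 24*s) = s - 8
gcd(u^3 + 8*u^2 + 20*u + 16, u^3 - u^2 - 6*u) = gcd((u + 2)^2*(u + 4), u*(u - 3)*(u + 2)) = u + 2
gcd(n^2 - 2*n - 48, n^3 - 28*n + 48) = n + 6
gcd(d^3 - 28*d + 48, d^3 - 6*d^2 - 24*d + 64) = d - 2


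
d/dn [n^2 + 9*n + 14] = 2*n + 9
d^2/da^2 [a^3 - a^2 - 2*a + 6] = 6*a - 2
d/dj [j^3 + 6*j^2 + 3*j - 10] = 3*j^2 + 12*j + 3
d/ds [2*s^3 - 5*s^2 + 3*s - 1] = 6*s^2 - 10*s + 3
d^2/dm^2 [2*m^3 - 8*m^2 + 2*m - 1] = 12*m - 16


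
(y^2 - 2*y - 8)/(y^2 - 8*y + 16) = (y + 2)/(y - 4)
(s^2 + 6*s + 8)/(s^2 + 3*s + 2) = (s + 4)/(s + 1)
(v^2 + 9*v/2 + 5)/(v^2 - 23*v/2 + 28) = (2*v^2 + 9*v + 10)/(2*v^2 - 23*v + 56)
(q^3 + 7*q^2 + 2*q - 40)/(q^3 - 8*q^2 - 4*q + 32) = (q^2 + 9*q + 20)/(q^2 - 6*q - 16)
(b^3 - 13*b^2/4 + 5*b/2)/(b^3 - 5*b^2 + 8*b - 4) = b*(4*b - 5)/(4*(b^2 - 3*b + 2))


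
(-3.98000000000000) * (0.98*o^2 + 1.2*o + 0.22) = -3.9004*o^2 - 4.776*o - 0.8756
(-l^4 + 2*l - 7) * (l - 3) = -l^5 + 3*l^4 + 2*l^2 - 13*l + 21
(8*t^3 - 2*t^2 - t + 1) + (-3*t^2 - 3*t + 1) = 8*t^3 - 5*t^2 - 4*t + 2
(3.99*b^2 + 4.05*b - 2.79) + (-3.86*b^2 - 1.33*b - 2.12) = 0.13*b^2 + 2.72*b - 4.91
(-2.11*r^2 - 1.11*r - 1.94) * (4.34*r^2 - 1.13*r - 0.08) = -9.1574*r^4 - 2.4331*r^3 - 6.9965*r^2 + 2.281*r + 0.1552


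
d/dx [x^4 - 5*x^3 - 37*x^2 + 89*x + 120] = 4*x^3 - 15*x^2 - 74*x + 89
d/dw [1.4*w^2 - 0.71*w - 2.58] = 2.8*w - 0.71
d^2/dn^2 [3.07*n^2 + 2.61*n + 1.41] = 6.14000000000000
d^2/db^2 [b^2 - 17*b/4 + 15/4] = 2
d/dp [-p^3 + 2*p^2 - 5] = p*(4 - 3*p)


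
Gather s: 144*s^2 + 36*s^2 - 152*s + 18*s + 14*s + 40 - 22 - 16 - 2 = 180*s^2 - 120*s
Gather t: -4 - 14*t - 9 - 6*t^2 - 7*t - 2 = -6*t^2 - 21*t - 15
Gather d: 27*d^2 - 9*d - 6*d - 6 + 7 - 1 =27*d^2 - 15*d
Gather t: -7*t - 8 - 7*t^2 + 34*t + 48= -7*t^2 + 27*t + 40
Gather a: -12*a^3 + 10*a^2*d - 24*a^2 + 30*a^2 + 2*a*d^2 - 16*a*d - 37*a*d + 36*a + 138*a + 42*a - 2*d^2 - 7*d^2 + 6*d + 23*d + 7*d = -12*a^3 + a^2*(10*d + 6) + a*(2*d^2 - 53*d + 216) - 9*d^2 + 36*d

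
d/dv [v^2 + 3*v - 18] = 2*v + 3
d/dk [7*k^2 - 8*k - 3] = 14*k - 8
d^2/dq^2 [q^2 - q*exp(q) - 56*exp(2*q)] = -q*exp(q) - 224*exp(2*q) - 2*exp(q) + 2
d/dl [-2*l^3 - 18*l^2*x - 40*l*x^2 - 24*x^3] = -6*l^2 - 36*l*x - 40*x^2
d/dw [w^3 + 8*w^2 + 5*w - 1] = 3*w^2 + 16*w + 5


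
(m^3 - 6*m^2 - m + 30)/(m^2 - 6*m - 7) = (-m^3 + 6*m^2 + m - 30)/(-m^2 + 6*m + 7)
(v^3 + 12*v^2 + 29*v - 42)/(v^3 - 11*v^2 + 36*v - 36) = (v^3 + 12*v^2 + 29*v - 42)/(v^3 - 11*v^2 + 36*v - 36)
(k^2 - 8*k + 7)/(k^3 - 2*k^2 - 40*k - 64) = (-k^2 + 8*k - 7)/(-k^3 + 2*k^2 + 40*k + 64)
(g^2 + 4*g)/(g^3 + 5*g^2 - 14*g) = (g + 4)/(g^2 + 5*g - 14)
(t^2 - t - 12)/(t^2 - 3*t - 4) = (t + 3)/(t + 1)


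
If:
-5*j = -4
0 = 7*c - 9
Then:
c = 9/7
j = 4/5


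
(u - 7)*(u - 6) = u^2 - 13*u + 42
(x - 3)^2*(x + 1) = x^3 - 5*x^2 + 3*x + 9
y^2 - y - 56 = (y - 8)*(y + 7)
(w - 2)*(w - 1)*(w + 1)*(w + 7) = w^4 + 5*w^3 - 15*w^2 - 5*w + 14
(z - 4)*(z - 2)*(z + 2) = z^3 - 4*z^2 - 4*z + 16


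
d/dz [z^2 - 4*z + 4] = 2*z - 4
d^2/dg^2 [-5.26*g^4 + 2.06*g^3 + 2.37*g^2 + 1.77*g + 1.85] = -63.12*g^2 + 12.36*g + 4.74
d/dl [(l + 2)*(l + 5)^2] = 3*(l + 3)*(l + 5)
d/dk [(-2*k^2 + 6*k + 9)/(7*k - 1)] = (-14*k^2 + 4*k - 69)/(49*k^2 - 14*k + 1)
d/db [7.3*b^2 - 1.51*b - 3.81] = 14.6*b - 1.51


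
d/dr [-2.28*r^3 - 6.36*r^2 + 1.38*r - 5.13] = -6.84*r^2 - 12.72*r + 1.38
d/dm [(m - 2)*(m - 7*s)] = 2*m - 7*s - 2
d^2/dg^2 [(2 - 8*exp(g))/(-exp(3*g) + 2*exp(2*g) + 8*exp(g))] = 2*(16*exp(5*g) - 33*exp(4*g) + 166*exp(3*g) - 64*exp(2*g) - 48*exp(g) - 64)*exp(-g)/(exp(6*g) - 6*exp(5*g) - 12*exp(4*g) + 88*exp(3*g) + 96*exp(2*g) - 384*exp(g) - 512)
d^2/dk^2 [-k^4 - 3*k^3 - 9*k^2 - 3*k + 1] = -12*k^2 - 18*k - 18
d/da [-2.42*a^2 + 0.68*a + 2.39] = 0.68 - 4.84*a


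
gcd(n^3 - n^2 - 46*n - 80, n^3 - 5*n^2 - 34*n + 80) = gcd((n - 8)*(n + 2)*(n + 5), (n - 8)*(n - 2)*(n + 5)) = n^2 - 3*n - 40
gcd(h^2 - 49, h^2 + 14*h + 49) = h + 7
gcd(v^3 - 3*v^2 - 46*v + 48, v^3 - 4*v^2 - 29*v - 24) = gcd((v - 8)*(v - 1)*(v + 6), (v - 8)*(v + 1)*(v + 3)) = v - 8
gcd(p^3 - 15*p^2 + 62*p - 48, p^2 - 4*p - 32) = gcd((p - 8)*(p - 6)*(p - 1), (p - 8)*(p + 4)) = p - 8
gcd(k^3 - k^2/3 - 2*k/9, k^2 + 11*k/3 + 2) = 1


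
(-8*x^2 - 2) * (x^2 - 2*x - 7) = -8*x^4 + 16*x^3 + 54*x^2 + 4*x + 14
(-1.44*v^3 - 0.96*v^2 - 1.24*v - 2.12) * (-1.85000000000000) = 2.664*v^3 + 1.776*v^2 + 2.294*v + 3.922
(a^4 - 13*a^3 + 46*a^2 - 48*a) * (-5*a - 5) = -5*a^5 + 60*a^4 - 165*a^3 + 10*a^2 + 240*a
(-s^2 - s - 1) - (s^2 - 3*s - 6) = -2*s^2 + 2*s + 5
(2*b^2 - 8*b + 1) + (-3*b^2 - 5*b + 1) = -b^2 - 13*b + 2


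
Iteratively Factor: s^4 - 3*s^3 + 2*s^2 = (s - 2)*(s^3 - s^2) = s*(s - 2)*(s^2 - s) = s^2*(s - 2)*(s - 1)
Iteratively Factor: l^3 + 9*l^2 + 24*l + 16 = (l + 4)*(l^2 + 5*l + 4) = (l + 1)*(l + 4)*(l + 4)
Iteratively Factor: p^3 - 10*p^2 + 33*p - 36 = (p - 3)*(p^2 - 7*p + 12) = (p - 4)*(p - 3)*(p - 3)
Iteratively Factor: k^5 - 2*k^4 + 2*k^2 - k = (k)*(k^4 - 2*k^3 + 2*k - 1) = k*(k - 1)*(k^3 - k^2 - k + 1) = k*(k - 1)^2*(k^2 - 1) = k*(k - 1)^3*(k + 1)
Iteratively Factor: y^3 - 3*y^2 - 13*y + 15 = (y + 3)*(y^2 - 6*y + 5) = (y - 5)*(y + 3)*(y - 1)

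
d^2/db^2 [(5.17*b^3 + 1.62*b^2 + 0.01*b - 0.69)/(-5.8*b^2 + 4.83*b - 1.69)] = (-231.306306*b^3 + 487.751994*b^2 - 203.986062*b + 9.250104)/(195.112*b^6 - 487.4436*b^5 + 576.47766*b^4 - 396.740547*b^3 + 167.973663*b^2 - 41.384889*b + 4.826809)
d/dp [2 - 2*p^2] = -4*p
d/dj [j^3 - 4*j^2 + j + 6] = 3*j^2 - 8*j + 1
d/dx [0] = 0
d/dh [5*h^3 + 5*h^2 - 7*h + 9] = 15*h^2 + 10*h - 7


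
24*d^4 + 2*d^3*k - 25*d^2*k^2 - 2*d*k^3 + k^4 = (-6*d + k)*(-d + k)*(d + k)*(4*d + k)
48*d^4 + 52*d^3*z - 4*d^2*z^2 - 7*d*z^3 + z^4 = (-6*d + z)*(-4*d + z)*(d + z)*(2*d + z)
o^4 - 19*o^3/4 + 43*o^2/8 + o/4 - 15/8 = (o - 3)*(o - 5/4)*(o - 1)*(o + 1/2)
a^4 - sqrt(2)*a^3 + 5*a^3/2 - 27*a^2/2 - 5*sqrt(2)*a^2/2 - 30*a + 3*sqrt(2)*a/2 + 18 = (a - 1/2)*(a + 3)*(a - 3*sqrt(2))*(a + 2*sqrt(2))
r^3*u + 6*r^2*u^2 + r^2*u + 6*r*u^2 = r*(r + 6*u)*(r*u + u)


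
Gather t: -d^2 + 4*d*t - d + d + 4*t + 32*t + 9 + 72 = -d^2 + t*(4*d + 36) + 81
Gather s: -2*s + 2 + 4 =6 - 2*s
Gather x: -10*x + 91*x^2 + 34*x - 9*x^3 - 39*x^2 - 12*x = -9*x^3 + 52*x^2 + 12*x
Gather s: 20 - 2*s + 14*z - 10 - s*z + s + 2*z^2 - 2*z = s*(-z - 1) + 2*z^2 + 12*z + 10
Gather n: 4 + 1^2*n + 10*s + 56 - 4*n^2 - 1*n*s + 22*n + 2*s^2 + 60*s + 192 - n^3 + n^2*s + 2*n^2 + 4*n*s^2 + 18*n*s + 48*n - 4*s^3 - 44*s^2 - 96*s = -n^3 + n^2*(s - 2) + n*(4*s^2 + 17*s + 71) - 4*s^3 - 42*s^2 - 26*s + 252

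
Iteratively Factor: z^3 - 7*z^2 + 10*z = (z - 5)*(z^2 - 2*z) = z*(z - 5)*(z - 2)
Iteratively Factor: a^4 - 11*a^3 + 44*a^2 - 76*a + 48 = (a - 2)*(a^3 - 9*a^2 + 26*a - 24) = (a - 3)*(a - 2)*(a^2 - 6*a + 8) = (a - 4)*(a - 3)*(a - 2)*(a - 2)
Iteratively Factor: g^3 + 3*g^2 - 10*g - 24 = (g + 4)*(g^2 - g - 6) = (g + 2)*(g + 4)*(g - 3)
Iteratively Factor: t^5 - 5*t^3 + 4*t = (t - 2)*(t^4 + 2*t^3 - t^2 - 2*t) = (t - 2)*(t + 2)*(t^3 - t) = t*(t - 2)*(t + 2)*(t^2 - 1) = t*(t - 2)*(t - 1)*(t + 2)*(t + 1)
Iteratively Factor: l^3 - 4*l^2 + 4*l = (l - 2)*(l^2 - 2*l) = l*(l - 2)*(l - 2)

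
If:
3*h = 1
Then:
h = 1/3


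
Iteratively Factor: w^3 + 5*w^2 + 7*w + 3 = (w + 1)*(w^2 + 4*w + 3) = (w + 1)*(w + 3)*(w + 1)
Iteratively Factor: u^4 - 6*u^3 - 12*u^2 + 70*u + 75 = (u + 3)*(u^3 - 9*u^2 + 15*u + 25) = (u - 5)*(u + 3)*(u^2 - 4*u - 5) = (u - 5)^2*(u + 3)*(u + 1)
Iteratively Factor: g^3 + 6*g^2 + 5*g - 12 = (g + 3)*(g^2 + 3*g - 4) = (g - 1)*(g + 3)*(g + 4)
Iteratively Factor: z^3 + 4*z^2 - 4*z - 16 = (z + 4)*(z^2 - 4) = (z + 2)*(z + 4)*(z - 2)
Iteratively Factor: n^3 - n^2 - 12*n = (n)*(n^2 - n - 12) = n*(n - 4)*(n + 3)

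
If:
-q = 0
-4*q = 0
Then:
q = 0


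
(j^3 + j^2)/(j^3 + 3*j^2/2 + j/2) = 2*j/(2*j + 1)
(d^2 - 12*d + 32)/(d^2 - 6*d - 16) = (d - 4)/(d + 2)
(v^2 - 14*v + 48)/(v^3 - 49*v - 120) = (v - 6)/(v^2 + 8*v + 15)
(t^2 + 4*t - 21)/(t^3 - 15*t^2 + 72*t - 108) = (t + 7)/(t^2 - 12*t + 36)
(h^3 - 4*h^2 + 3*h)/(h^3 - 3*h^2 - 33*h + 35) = h*(h - 3)/(h^2 - 2*h - 35)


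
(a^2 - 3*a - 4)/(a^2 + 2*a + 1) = (a - 4)/(a + 1)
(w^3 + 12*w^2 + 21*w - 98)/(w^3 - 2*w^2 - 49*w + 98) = (w + 7)/(w - 7)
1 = 1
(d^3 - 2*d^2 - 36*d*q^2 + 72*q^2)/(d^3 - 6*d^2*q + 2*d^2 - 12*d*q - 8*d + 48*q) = (d + 6*q)/(d + 4)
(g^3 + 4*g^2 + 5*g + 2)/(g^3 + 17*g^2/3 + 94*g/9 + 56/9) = 9*(g^2 + 2*g + 1)/(9*g^2 + 33*g + 28)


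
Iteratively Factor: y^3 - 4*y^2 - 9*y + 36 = (y + 3)*(y^2 - 7*y + 12) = (y - 4)*(y + 3)*(y - 3)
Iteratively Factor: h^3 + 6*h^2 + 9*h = (h + 3)*(h^2 + 3*h) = (h + 3)^2*(h)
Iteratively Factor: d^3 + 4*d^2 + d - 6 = (d - 1)*(d^2 + 5*d + 6) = (d - 1)*(d + 3)*(d + 2)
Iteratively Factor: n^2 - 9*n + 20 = (n - 5)*(n - 4)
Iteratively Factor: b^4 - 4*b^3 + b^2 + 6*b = (b - 3)*(b^3 - b^2 - 2*b) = (b - 3)*(b - 2)*(b^2 + b) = b*(b - 3)*(b - 2)*(b + 1)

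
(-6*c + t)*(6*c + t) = -36*c^2 + t^2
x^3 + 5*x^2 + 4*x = x*(x + 1)*(x + 4)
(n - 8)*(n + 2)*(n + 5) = n^3 - n^2 - 46*n - 80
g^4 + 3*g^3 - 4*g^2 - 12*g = g*(g - 2)*(g + 2)*(g + 3)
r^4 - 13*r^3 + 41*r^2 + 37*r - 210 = (r - 7)*(r - 5)*(r - 3)*(r + 2)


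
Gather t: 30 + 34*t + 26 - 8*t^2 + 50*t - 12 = -8*t^2 + 84*t + 44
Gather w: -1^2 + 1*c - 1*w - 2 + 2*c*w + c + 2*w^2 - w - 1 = 2*c + 2*w^2 + w*(2*c - 2) - 4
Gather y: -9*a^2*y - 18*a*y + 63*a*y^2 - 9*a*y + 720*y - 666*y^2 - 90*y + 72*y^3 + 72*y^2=72*y^3 + y^2*(63*a - 594) + y*(-9*a^2 - 27*a + 630)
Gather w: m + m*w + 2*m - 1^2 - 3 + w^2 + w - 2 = 3*m + w^2 + w*(m + 1) - 6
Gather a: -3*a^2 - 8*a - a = -3*a^2 - 9*a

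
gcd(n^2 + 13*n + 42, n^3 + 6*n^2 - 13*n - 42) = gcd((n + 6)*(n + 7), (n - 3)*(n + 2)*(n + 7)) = n + 7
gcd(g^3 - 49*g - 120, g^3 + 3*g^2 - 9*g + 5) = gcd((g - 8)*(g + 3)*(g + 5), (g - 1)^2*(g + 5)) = g + 5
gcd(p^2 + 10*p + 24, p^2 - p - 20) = p + 4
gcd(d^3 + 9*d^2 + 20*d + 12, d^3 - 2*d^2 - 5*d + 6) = d + 2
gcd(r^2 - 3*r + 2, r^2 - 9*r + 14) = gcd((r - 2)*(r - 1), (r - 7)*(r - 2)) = r - 2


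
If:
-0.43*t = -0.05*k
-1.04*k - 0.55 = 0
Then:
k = -0.53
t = -0.06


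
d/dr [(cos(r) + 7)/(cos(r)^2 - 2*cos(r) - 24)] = (cos(r)^2 + 14*cos(r) + 10)*sin(r)/(sin(r)^2 + 2*cos(r) + 23)^2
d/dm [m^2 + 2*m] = 2*m + 2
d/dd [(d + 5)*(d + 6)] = 2*d + 11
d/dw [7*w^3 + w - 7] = 21*w^2 + 1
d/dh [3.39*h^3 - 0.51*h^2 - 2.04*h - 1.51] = 10.17*h^2 - 1.02*h - 2.04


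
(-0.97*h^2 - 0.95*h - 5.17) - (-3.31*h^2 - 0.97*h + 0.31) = 2.34*h^2 + 0.02*h - 5.48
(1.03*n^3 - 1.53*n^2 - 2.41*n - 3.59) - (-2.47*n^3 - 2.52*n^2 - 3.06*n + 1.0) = 3.5*n^3 + 0.99*n^2 + 0.65*n - 4.59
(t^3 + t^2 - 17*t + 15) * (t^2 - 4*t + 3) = t^5 - 3*t^4 - 18*t^3 + 86*t^2 - 111*t + 45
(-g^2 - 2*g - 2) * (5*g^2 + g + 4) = -5*g^4 - 11*g^3 - 16*g^2 - 10*g - 8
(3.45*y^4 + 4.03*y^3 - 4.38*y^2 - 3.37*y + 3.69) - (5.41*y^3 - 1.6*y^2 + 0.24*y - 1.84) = 3.45*y^4 - 1.38*y^3 - 2.78*y^2 - 3.61*y + 5.53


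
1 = 1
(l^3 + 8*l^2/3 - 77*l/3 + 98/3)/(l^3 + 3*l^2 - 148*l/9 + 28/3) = 3*(l^2 + 5*l - 14)/(3*l^2 + 16*l - 12)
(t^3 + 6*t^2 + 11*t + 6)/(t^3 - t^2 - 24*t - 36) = (t + 1)/(t - 6)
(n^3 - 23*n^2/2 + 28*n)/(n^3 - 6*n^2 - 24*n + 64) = n*(2*n - 7)/(2*(n^2 + 2*n - 8))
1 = 1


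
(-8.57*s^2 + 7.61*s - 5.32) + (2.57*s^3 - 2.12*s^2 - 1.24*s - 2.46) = 2.57*s^3 - 10.69*s^2 + 6.37*s - 7.78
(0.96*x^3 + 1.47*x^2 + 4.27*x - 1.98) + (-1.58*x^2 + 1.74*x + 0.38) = 0.96*x^3 - 0.11*x^2 + 6.01*x - 1.6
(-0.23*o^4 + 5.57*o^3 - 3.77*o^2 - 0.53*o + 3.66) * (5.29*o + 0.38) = -1.2167*o^5 + 29.3779*o^4 - 17.8267*o^3 - 4.2363*o^2 + 19.16*o + 1.3908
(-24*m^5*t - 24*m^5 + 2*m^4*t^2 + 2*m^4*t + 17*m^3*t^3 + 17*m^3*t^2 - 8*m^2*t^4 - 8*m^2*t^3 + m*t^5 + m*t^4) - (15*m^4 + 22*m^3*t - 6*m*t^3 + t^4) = -24*m^5*t - 24*m^5 + 2*m^4*t^2 + 2*m^4*t - 15*m^4 + 17*m^3*t^3 + 17*m^3*t^2 - 22*m^3*t - 8*m^2*t^4 - 8*m^2*t^3 + m*t^5 + m*t^4 + 6*m*t^3 - t^4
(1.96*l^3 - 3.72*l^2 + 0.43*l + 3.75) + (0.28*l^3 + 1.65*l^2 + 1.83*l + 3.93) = 2.24*l^3 - 2.07*l^2 + 2.26*l + 7.68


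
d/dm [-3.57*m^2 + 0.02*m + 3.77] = 0.02 - 7.14*m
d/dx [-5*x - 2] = -5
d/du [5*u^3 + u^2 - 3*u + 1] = 15*u^2 + 2*u - 3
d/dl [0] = 0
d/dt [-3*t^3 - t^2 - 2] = t*(-9*t - 2)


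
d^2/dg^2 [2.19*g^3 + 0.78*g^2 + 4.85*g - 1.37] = 13.14*g + 1.56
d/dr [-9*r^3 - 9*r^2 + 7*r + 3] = -27*r^2 - 18*r + 7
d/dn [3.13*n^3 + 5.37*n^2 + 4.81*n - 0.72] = 9.39*n^2 + 10.74*n + 4.81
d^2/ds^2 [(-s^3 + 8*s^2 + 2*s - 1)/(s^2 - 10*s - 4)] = 2*(-22*s^3 - 27*s^2 + 6*s - 56)/(s^6 - 30*s^5 + 288*s^4 - 760*s^3 - 1152*s^2 - 480*s - 64)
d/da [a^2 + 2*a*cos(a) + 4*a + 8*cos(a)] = -2*a*sin(a) + 2*a - 8*sin(a) + 2*cos(a) + 4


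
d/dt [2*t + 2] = 2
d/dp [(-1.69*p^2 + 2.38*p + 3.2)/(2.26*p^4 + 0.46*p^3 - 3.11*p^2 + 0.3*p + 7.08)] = (7.6388*p^5 - 15.359*p^4 - 31.1176*p^3 + 2.4788*p^2 - 4.0264*p + 15.8904)/(5.1076*p^8 + 2.0792*p^7 - 13.8456*p^6 - 1.5052*p^5 + 41.9497*p^4 + 4.6476*p^3 - 43.9476*p^2 + 4.248*p + 50.1264)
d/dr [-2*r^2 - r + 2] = -4*r - 1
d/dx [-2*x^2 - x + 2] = -4*x - 1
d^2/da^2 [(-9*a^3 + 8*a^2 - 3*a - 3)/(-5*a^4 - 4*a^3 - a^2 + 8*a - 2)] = 2*(225*a^9 - 600*a^8 - 165*a^7 + 3626*a^6 - 1047*a^5 + 579*a^4 + 597*a^3 - 987*a^2 - 54*a + 202)/(125*a^12 + 300*a^11 + 315*a^10 - 416*a^9 - 747*a^8 - 372*a^7 + 925*a^6 + 312*a^5 - 126*a^4 - 560*a^3 + 396*a^2 - 96*a + 8)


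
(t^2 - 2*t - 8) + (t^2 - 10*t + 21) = 2*t^2 - 12*t + 13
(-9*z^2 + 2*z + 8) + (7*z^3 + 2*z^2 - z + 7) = 7*z^3 - 7*z^2 + z + 15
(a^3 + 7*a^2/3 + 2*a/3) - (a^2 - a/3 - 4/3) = a^3 + 4*a^2/3 + a + 4/3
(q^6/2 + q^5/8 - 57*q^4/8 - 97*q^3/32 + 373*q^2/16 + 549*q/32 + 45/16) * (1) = q^6/2 + q^5/8 - 57*q^4/8 - 97*q^3/32 + 373*q^2/16 + 549*q/32 + 45/16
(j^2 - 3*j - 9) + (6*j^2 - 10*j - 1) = 7*j^2 - 13*j - 10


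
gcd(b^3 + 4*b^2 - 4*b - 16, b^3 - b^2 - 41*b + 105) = 1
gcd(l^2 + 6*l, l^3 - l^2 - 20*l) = l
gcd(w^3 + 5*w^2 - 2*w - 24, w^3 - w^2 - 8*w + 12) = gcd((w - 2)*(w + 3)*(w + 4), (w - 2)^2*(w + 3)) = w^2 + w - 6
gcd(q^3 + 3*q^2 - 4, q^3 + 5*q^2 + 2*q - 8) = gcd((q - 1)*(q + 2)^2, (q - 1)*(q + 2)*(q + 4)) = q^2 + q - 2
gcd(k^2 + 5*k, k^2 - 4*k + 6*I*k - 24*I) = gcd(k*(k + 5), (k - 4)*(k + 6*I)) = 1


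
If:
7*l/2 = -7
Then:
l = -2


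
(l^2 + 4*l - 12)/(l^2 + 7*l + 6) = (l - 2)/(l + 1)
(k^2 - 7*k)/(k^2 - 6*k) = (k - 7)/(k - 6)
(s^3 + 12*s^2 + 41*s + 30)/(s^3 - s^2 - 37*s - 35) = (s + 6)/(s - 7)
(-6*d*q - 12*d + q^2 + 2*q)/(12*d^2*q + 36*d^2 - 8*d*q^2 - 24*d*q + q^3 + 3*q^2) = (q + 2)/(-2*d*q - 6*d + q^2 + 3*q)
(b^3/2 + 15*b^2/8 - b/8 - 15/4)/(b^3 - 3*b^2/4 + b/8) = (4*b^3 + 15*b^2 - b - 30)/(b*(8*b^2 - 6*b + 1))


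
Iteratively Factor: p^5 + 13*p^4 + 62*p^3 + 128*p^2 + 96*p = (p + 4)*(p^4 + 9*p^3 + 26*p^2 + 24*p) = (p + 2)*(p + 4)*(p^3 + 7*p^2 + 12*p) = (p + 2)*(p + 4)^2*(p^2 + 3*p) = p*(p + 2)*(p + 4)^2*(p + 3)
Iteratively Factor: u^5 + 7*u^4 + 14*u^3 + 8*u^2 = (u)*(u^4 + 7*u^3 + 14*u^2 + 8*u) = u*(u + 2)*(u^3 + 5*u^2 + 4*u) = u*(u + 1)*(u + 2)*(u^2 + 4*u) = u*(u + 1)*(u + 2)*(u + 4)*(u)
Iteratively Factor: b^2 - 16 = (b + 4)*(b - 4)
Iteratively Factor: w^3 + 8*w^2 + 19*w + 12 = (w + 3)*(w^2 + 5*w + 4) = (w + 3)*(w + 4)*(w + 1)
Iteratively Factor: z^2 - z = (z - 1)*(z)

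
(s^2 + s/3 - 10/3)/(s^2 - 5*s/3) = (s + 2)/s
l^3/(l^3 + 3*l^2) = l/(l + 3)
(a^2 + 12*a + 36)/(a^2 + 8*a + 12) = (a + 6)/(a + 2)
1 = 1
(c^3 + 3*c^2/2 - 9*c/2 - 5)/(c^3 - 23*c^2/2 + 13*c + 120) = (c^2 - c - 2)/(c^2 - 14*c + 48)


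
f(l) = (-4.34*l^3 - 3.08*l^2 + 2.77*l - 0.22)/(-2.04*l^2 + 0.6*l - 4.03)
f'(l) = (4.08*l - 0.6)*(-4.34*l^3 - 3.08*l^2 + 2.77*l - 0.22)/(-2.04*l^2 + 0.6*l - 4.03)^2 + (-13.02*l^2 - 6.16*l + 2.77)/(-2.04*l^2 + 0.6*l - 4.03) = (8.8536*l^4 - 5.208*l^3 + 56.2734*l^2 + 23.9272*l - 11.0311)/(4.1616*l^4 - 2.448*l^3 + 16.8024*l^2 - 4.836*l + 16.2409)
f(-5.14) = -8.09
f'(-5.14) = 2.21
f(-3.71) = -4.91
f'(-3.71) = 2.22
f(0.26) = -0.05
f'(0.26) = -0.07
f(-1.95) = -1.15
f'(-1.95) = 1.92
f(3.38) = 7.65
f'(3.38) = 2.60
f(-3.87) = -5.27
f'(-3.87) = 2.22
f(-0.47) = 0.37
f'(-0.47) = -0.39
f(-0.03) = 0.08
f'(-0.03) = -0.71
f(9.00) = 20.68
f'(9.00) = 2.20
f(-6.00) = -9.99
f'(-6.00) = 2.20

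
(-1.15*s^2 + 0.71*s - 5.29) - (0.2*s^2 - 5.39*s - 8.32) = -1.35*s^2 + 6.1*s + 3.03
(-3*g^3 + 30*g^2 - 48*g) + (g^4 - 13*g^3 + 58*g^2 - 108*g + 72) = g^4 - 16*g^3 + 88*g^2 - 156*g + 72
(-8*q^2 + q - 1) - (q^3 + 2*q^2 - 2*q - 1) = -q^3 - 10*q^2 + 3*q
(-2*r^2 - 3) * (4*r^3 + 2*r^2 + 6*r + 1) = -8*r^5 - 4*r^4 - 24*r^3 - 8*r^2 - 18*r - 3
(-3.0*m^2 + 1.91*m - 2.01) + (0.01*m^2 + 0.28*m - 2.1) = -2.99*m^2 + 2.19*m - 4.11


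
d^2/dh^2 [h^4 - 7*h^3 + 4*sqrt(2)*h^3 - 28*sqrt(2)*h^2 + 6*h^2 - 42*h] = 12*h^2 - 42*h + 24*sqrt(2)*h - 56*sqrt(2) + 12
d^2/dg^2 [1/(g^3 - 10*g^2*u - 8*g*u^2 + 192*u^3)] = 2*((-3*g + 10*u)*(g^3 - 10*g^2*u - 8*g*u^2 + 192*u^3) + (-3*g^2 + 20*g*u + 8*u^2)^2)/(g^3 - 10*g^2*u - 8*g*u^2 + 192*u^3)^3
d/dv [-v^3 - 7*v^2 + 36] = v*(-3*v - 14)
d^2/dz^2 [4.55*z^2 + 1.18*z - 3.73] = 9.10000000000000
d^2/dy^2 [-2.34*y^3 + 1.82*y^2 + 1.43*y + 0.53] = 3.64 - 14.04*y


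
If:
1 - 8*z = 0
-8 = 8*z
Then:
No Solution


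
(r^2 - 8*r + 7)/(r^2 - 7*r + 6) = (r - 7)/(r - 6)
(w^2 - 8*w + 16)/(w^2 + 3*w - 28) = (w - 4)/(w + 7)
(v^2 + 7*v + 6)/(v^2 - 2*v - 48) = (v + 1)/(v - 8)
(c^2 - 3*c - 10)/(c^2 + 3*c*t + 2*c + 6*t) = (c - 5)/(c + 3*t)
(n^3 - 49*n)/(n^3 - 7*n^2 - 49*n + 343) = n/(n - 7)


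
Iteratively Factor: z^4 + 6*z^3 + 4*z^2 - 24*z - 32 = (z + 2)*(z^3 + 4*z^2 - 4*z - 16) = (z + 2)^2*(z^2 + 2*z - 8) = (z - 2)*(z + 2)^2*(z + 4)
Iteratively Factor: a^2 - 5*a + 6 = (a - 2)*(a - 3)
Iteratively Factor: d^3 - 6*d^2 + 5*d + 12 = (d - 3)*(d^2 - 3*d - 4) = (d - 4)*(d - 3)*(d + 1)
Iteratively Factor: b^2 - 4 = (b + 2)*(b - 2)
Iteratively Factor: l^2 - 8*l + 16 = (l - 4)*(l - 4)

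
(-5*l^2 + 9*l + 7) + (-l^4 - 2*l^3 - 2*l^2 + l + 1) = -l^4 - 2*l^3 - 7*l^2 + 10*l + 8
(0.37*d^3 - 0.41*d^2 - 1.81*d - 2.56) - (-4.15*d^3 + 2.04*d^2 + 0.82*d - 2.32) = 4.52*d^3 - 2.45*d^2 - 2.63*d - 0.24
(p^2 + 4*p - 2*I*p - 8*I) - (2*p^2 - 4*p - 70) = -p^2 + 8*p - 2*I*p + 70 - 8*I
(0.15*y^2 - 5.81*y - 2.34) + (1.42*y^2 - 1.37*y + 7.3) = 1.57*y^2 - 7.18*y + 4.96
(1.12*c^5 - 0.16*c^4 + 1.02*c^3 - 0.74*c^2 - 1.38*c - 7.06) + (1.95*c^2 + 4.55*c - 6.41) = 1.12*c^5 - 0.16*c^4 + 1.02*c^3 + 1.21*c^2 + 3.17*c - 13.47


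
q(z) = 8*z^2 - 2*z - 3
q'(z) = 16*z - 2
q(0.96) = 2.45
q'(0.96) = 13.36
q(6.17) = 289.21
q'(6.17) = 96.72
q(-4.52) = 169.48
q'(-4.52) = -74.32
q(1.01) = 3.14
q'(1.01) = 14.16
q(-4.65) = 179.28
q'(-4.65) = -76.40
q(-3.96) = 130.37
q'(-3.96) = -65.36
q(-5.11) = 216.12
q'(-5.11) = -83.76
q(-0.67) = 1.93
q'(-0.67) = -12.72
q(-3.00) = 75.00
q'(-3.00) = -50.00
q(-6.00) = 297.00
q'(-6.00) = -98.00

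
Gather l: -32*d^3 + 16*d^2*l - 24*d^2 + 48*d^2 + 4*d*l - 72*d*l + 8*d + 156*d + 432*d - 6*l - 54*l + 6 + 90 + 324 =-32*d^3 + 24*d^2 + 596*d + l*(16*d^2 - 68*d - 60) + 420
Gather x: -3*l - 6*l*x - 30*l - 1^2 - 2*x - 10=-33*l + x*(-6*l - 2) - 11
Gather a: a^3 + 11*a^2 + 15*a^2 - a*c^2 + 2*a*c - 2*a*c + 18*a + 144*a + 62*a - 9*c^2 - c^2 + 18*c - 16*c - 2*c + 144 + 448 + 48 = a^3 + 26*a^2 + a*(224 - c^2) - 10*c^2 + 640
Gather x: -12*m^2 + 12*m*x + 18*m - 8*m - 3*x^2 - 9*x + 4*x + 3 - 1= -12*m^2 + 10*m - 3*x^2 + x*(12*m - 5) + 2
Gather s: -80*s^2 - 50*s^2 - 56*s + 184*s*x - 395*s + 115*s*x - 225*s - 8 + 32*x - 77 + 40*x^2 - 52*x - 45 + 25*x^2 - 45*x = -130*s^2 + s*(299*x - 676) + 65*x^2 - 65*x - 130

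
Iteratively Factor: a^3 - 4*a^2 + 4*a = (a)*(a^2 - 4*a + 4) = a*(a - 2)*(a - 2)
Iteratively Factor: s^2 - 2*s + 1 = (s - 1)*(s - 1)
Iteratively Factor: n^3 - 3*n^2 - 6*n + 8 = (n + 2)*(n^2 - 5*n + 4) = (n - 4)*(n + 2)*(n - 1)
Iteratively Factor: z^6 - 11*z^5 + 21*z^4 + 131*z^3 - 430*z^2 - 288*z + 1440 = (z - 5)*(z^5 - 6*z^4 - 9*z^3 + 86*z^2 - 288) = (z - 5)*(z + 2)*(z^4 - 8*z^3 + 7*z^2 + 72*z - 144) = (z - 5)*(z - 3)*(z + 2)*(z^3 - 5*z^2 - 8*z + 48) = (z - 5)*(z - 4)*(z - 3)*(z + 2)*(z^2 - z - 12) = (z - 5)*(z - 4)*(z - 3)*(z + 2)*(z + 3)*(z - 4)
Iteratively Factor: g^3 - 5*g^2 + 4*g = (g - 1)*(g^2 - 4*g) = g*(g - 1)*(g - 4)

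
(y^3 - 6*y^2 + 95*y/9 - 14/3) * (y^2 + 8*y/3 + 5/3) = y^5 - 10*y^4/3 - 34*y^3/9 + 364*y^2/27 + 139*y/27 - 70/9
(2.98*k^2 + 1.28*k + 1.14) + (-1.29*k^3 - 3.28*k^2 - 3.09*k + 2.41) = -1.29*k^3 - 0.3*k^2 - 1.81*k + 3.55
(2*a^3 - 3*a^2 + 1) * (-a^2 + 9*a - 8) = -2*a^5 + 21*a^4 - 43*a^3 + 23*a^2 + 9*a - 8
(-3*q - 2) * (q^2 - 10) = -3*q^3 - 2*q^2 + 30*q + 20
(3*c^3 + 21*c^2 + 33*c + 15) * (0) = 0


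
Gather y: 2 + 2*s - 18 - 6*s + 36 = 20 - 4*s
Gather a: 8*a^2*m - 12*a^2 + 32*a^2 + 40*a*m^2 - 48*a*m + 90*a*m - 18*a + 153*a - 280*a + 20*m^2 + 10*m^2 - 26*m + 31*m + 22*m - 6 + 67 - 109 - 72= a^2*(8*m + 20) + a*(40*m^2 + 42*m - 145) + 30*m^2 + 27*m - 120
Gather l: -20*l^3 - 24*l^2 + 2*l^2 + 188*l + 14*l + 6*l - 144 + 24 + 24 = -20*l^3 - 22*l^2 + 208*l - 96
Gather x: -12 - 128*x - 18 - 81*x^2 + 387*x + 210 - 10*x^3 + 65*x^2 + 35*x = -10*x^3 - 16*x^2 + 294*x + 180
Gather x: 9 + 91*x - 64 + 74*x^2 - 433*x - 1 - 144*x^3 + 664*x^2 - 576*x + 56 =-144*x^3 + 738*x^2 - 918*x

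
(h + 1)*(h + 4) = h^2 + 5*h + 4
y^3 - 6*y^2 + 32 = (y - 4)^2*(y + 2)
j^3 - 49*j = j*(j - 7)*(j + 7)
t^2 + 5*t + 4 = (t + 1)*(t + 4)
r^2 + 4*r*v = r*(r + 4*v)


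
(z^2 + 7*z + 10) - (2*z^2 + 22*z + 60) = -z^2 - 15*z - 50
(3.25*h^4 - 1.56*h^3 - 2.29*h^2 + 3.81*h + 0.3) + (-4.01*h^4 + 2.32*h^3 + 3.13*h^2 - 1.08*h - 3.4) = -0.76*h^4 + 0.76*h^3 + 0.84*h^2 + 2.73*h - 3.1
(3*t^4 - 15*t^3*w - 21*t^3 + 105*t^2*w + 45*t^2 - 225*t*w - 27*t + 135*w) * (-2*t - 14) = -6*t^5 + 30*t^4*w + 204*t^3 - 1020*t^2*w - 576*t^2 + 2880*t*w + 378*t - 1890*w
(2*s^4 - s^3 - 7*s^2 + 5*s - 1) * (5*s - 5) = 10*s^5 - 15*s^4 - 30*s^3 + 60*s^2 - 30*s + 5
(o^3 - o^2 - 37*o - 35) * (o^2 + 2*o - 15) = o^5 + o^4 - 54*o^3 - 94*o^2 + 485*o + 525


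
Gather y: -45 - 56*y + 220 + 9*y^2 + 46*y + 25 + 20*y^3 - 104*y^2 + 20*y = 20*y^3 - 95*y^2 + 10*y + 200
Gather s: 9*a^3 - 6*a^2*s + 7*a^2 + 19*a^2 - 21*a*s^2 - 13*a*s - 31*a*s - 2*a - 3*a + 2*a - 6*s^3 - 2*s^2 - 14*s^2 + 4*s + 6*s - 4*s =9*a^3 + 26*a^2 - 3*a - 6*s^3 + s^2*(-21*a - 16) + s*(-6*a^2 - 44*a + 6)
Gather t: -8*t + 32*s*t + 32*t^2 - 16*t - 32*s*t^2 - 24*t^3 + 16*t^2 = -24*t^3 + t^2*(48 - 32*s) + t*(32*s - 24)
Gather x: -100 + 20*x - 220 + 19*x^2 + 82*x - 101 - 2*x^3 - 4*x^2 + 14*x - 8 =-2*x^3 + 15*x^2 + 116*x - 429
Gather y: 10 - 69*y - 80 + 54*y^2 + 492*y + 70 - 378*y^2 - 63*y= -324*y^2 + 360*y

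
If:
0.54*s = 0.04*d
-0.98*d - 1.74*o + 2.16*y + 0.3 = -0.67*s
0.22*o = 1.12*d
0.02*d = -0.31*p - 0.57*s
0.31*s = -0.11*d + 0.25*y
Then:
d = 0.03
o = 0.18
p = -0.01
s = 0.00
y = 0.02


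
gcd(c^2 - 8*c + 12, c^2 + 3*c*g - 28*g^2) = 1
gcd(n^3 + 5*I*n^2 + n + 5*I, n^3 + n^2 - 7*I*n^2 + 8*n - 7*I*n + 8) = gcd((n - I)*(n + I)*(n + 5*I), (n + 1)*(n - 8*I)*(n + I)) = n + I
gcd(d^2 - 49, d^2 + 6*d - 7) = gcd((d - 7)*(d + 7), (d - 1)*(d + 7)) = d + 7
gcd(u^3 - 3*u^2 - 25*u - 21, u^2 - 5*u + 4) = 1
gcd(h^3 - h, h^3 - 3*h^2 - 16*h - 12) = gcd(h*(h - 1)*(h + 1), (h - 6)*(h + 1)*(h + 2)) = h + 1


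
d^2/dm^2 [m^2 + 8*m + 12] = 2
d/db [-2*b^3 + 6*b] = 6 - 6*b^2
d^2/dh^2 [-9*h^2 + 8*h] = -18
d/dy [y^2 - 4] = 2*y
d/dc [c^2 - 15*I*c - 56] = 2*c - 15*I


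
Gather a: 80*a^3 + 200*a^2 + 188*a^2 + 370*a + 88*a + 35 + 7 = 80*a^3 + 388*a^2 + 458*a + 42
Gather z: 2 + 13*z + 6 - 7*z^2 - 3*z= -7*z^2 + 10*z + 8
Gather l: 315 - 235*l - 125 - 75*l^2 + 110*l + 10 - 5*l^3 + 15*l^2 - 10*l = -5*l^3 - 60*l^2 - 135*l + 200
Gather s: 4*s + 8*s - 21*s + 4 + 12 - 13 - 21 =-9*s - 18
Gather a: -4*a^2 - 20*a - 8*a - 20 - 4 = -4*a^2 - 28*a - 24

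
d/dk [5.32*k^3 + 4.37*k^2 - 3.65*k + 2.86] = 15.96*k^2 + 8.74*k - 3.65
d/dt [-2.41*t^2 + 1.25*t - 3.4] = 1.25 - 4.82*t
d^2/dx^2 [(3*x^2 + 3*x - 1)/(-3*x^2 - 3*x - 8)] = 54*(9*x^2 + 9*x - 5)/(27*x^6 + 81*x^5 + 297*x^4 + 459*x^3 + 792*x^2 + 576*x + 512)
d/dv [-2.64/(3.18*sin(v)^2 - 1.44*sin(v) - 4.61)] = (16.7904*sin(v) - 3.8016)*cos(v)/(-3.18*sin(v)^2 + 1.44*sin(v) + 4.61)^2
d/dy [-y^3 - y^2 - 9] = y*(-3*y - 2)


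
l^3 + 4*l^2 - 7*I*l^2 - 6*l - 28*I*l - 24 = (l + 4)*(l - 6*I)*(l - I)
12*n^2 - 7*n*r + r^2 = (-4*n + r)*(-3*n + r)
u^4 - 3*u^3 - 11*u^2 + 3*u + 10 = (u - 5)*(u - 1)*(u + 1)*(u + 2)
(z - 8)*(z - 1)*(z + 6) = z^3 - 3*z^2 - 46*z + 48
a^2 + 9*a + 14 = (a + 2)*(a + 7)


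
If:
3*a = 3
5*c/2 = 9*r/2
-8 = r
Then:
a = 1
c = -72/5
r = -8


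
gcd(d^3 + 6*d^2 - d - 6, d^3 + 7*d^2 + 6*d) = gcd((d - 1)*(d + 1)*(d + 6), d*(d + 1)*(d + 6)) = d^2 + 7*d + 6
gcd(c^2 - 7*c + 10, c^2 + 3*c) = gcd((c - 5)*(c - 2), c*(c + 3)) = 1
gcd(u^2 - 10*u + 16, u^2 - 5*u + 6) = u - 2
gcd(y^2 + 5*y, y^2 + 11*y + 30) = y + 5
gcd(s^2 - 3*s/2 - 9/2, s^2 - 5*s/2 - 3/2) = s - 3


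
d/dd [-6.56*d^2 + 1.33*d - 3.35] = 1.33 - 13.12*d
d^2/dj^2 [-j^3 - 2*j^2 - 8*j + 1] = -6*j - 4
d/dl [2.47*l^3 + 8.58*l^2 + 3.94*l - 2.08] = 7.41*l^2 + 17.16*l + 3.94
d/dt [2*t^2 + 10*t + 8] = 4*t + 10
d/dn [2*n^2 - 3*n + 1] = 4*n - 3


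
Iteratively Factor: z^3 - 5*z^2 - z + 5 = (z - 5)*(z^2 - 1) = (z - 5)*(z - 1)*(z + 1)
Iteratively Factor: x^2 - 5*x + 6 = (x - 3)*(x - 2)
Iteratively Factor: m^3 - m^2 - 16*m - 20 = (m + 2)*(m^2 - 3*m - 10) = (m + 2)^2*(m - 5)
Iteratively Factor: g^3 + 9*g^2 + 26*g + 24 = (g + 2)*(g^2 + 7*g + 12) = (g + 2)*(g + 4)*(g + 3)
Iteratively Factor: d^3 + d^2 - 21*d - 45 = (d + 3)*(d^2 - 2*d - 15) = (d + 3)^2*(d - 5)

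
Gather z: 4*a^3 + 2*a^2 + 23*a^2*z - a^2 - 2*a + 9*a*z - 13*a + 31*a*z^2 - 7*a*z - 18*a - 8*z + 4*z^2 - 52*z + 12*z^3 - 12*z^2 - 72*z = 4*a^3 + a^2 - 33*a + 12*z^3 + z^2*(31*a - 8) + z*(23*a^2 + 2*a - 132)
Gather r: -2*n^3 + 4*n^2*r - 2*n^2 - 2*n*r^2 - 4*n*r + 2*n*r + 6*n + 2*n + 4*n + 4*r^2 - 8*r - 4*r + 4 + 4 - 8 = -2*n^3 - 2*n^2 + 12*n + r^2*(4 - 2*n) + r*(4*n^2 - 2*n - 12)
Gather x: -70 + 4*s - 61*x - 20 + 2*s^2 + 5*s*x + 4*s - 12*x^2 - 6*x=2*s^2 + 8*s - 12*x^2 + x*(5*s - 67) - 90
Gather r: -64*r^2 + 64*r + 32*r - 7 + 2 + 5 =-64*r^2 + 96*r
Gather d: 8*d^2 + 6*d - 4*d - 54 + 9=8*d^2 + 2*d - 45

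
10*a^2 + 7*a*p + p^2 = (2*a + p)*(5*a + p)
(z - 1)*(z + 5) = z^2 + 4*z - 5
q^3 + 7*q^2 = q^2*(q + 7)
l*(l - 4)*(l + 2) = l^3 - 2*l^2 - 8*l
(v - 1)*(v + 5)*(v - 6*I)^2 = v^4 + 4*v^3 - 12*I*v^3 - 41*v^2 - 48*I*v^2 - 144*v + 60*I*v + 180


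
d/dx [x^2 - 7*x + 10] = 2*x - 7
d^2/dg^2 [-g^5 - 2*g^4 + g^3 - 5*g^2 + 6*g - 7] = -20*g^3 - 24*g^2 + 6*g - 10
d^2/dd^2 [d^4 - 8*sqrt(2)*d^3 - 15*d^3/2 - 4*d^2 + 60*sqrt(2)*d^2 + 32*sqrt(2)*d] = 12*d^2 - 48*sqrt(2)*d - 45*d - 8 + 120*sqrt(2)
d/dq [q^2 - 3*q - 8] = 2*q - 3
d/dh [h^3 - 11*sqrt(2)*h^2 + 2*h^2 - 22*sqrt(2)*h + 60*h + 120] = 3*h^2 - 22*sqrt(2)*h + 4*h - 22*sqrt(2) + 60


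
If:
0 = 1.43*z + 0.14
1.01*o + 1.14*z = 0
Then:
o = 0.11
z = -0.10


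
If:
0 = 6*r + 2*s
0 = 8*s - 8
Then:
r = -1/3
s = 1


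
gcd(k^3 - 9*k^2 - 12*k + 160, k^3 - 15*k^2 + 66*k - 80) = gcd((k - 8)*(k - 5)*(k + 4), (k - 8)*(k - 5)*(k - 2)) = k^2 - 13*k + 40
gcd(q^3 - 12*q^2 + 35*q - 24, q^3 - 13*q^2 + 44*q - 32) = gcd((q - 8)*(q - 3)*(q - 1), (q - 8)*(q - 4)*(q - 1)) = q^2 - 9*q + 8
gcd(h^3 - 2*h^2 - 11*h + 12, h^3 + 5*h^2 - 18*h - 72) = h^2 - h - 12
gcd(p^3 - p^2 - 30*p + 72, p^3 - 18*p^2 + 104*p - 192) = p - 4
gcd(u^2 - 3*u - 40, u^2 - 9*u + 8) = u - 8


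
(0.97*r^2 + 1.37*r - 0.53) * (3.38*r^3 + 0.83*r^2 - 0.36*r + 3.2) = 3.2786*r^5 + 5.4357*r^4 - 1.0035*r^3 + 2.1709*r^2 + 4.5748*r - 1.696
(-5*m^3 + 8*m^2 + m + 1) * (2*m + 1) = -10*m^4 + 11*m^3 + 10*m^2 + 3*m + 1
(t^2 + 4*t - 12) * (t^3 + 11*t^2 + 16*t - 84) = t^5 + 15*t^4 + 48*t^3 - 152*t^2 - 528*t + 1008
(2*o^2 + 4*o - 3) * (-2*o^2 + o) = -4*o^4 - 6*o^3 + 10*o^2 - 3*o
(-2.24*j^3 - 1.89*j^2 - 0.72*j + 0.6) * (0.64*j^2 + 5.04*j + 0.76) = -1.4336*j^5 - 12.4992*j^4 - 11.6888*j^3 - 4.6812*j^2 + 2.4768*j + 0.456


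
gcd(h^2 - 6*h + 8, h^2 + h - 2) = 1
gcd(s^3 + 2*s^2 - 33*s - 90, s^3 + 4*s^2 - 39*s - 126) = s^2 - 3*s - 18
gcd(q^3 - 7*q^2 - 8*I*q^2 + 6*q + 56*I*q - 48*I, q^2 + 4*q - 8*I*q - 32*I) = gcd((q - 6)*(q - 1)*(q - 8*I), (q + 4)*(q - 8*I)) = q - 8*I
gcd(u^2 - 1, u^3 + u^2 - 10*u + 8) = u - 1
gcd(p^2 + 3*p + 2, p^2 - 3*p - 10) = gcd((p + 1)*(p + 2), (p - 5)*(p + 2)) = p + 2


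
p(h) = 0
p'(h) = 0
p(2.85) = 0.00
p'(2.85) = 0.00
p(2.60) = 0.00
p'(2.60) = 0.00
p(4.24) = 0.00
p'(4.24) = 0.00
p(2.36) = 0.00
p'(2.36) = 0.00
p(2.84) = 0.00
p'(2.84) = 0.00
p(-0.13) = 0.00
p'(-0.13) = 0.00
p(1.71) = 0.00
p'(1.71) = 0.00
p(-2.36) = 0.00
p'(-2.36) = 0.00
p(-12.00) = 0.00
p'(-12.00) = 0.00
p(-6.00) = 0.00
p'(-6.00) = 0.00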